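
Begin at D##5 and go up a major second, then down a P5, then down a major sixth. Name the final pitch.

D##5 up a major second → E##5 (2 semitones).
E##5 down a perfect fifth → A##4 (7 semitones).
A major sixth down from A##4 is C##4.

C##4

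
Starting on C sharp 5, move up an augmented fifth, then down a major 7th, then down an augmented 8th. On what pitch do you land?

An augmented fifth up from C#5 is G##5.
A major seventh down from G##5 is A#4.
An augmented octave down from A#4 is A3.

A 3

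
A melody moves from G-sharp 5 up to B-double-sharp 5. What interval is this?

G to B spans three letter names (G-A-B): a third.
G#5 to B##5 spans 5 semitones — one semitone wider than the major third (4) — giving an augmented third.

augmented third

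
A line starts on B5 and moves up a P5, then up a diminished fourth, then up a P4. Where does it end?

Up a perfect fifth from B5: F#6 (7 semitones up).
A diminished fourth up from F#6 is Bb6.
A perfect fourth up from Bb6 is Eb7.

Eb7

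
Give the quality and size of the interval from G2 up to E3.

G to E spans six letter names (G-A-B-C-D-E) — that makes it a sixth of some quality.
Counting semitones, G2→E3 is 9, which is the major sixth.

major sixth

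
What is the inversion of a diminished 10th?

augmented 6th

First reduce the compound diminished tenth to its simple form, a diminished third.
Interval numbers invert to sum to nine: 3 + 6 = 9, so a third inverts to a sixth.
The quality also flips — diminished becomes augmented — giving an augmented sixth.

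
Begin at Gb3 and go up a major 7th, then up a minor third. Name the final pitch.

A major seventh up from Gb3 is F4.
Up a minor third from F4: Ab4 (3 semitones up).

Ab4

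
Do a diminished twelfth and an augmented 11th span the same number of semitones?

Yes

A diminished twelfth spans 18 semitones, and an augmented eleventh also spans 18 semitones — they're enharmonic.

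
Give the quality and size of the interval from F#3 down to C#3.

Descending from F#3 to C#3 is the same interval as ascending C#3 to F#3.
C to F spans four letter names (C-D-E-F): a fourth.
C#3 to F#3 is 5 semitones, matching the perfect fourth exactly, so the quality is perfect.

perfect fourth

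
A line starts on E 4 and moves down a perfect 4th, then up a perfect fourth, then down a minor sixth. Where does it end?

A perfect fourth down from E4 is B3.
A perfect fourth up from B3 is E4.
Down a minor sixth from E4: G#3 (8 semitones down).

G sharp 3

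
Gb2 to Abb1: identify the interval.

Descending from Gb2 to Abb1 is the same interval as ascending Abb1 to Gb2.
A to G spans seven letter names (A-B-C-D-E-F-G), so the interval is some kind of seventh.
Abb1 to Gb2 is 11 semitones, matching the major seventh exactly, so the quality is major.

major seventh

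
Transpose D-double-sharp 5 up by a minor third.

Three letter names up from D: F.
A minor third is 3 semitones; 3 semitones up from D##5 gives F##5.

F-double-sharp 5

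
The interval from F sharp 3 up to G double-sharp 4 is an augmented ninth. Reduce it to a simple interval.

Each octave removed subtracts seven from the number: 9 − 7 = 2.
Quality carries through unchanged, so the simple form is an augmented second.

augmented second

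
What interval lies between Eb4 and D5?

major seventh

E to D spans seven letter names (E-F-G-A-B-C-D): a seventh.
Counting semitones, Eb4→D5 is 11, which is the major seventh.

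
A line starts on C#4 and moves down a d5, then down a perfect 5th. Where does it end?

A diminished fifth down from C#4 is F##3.
A perfect fifth down from F##3 is B#2.

B#2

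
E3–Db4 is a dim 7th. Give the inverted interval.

augmented second

Inverted interval numbers add to nine, so a seventh pairs with a second (7 + 2 = 9).
Quality inverts too: diminished becomes augmented. That makes the inversion an augmented second.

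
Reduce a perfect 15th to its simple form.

perfect octave

Each octave removed subtracts seven from the number: 15 − 7 = 8.
That makes a perfect fifteenth a compound perfect octave — an octave plus a perfect octave.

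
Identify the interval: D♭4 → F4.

major third

D to F spans three letter names (D-E-F) — that makes it a third of some quality.
Db4 to F4 is 4 semitones, matching the major third exactly, so the quality is major.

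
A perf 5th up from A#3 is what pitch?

Counting five letter names up from A lands on E.
A perfect fifth spans 7 semitones, so from A#3 the target pitch is E#4.

E#4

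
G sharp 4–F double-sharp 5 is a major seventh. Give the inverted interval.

minor 2nd

The rule of nine gives the new number: 9 − 7 = 2, so a seventh becomes a second.
And major becomes minor under inversion, so we get a minor second.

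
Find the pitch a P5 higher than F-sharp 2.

C-sharp 3

Five letter names up from F: C.
A perfect fifth is 7 semitones; 7 semitones up from F#2 gives C#3.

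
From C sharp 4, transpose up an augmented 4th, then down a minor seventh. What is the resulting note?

G double-sharp 3

An augmented fourth up from C#4 is F##4.
Down a minor seventh from F##4: G##3 (10 semitones down).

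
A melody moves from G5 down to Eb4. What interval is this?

Descending from G5 to Eb4 is the same interval as ascending Eb4 to G5.
E to G spans three letter names (E-F-G), plus an octave — that makes it a tenth of some quality.
Counting semitones, Eb4→G5 is 16, which is the major tenth.
(Equivalently, a compound major third: a major third plus an octave.)

major 10th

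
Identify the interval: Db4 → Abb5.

diminished twelfth

D to A spans five letter names (D-E-F-G-A), plus an octave, so the interval is some kind of twelfth.
The perfect twelfth is 19 semitones; here we have 18, one semitone narrower: diminished.
(Equivalently, a compound diminished fifth: a diminished fifth plus an octave.)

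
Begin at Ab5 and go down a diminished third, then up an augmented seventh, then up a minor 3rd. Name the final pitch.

Ab5 down a diminished third → F#5 (2 semitones).
Up an augmented seventh from F#5: E##6 (12 semitones up).
Up a minor third from E##6: G##6 (3 semitones up).

G##6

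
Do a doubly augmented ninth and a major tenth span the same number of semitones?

Both span 16 semitones: a doubly augmented ninth and a major tenth are the same chromatic distance.

Yes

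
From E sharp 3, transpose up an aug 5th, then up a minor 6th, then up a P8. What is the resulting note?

G double-sharp 5

E#3 up an augmented fifth → B##3 (8 semitones).
A minor sixth up from B##3 is G##4.
A perfect octave up from G##4 is G##5.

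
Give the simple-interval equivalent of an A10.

augmented 3rd

Each octave removed subtracts seven from the number: 10 − 7 = 3.
Quality carries through unchanged, so the simple form is an augmented third.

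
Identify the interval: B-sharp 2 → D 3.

diminished third

B to D spans three letter names (B-C-D) — that makes it a third of some quality.
The major third is 4 semitones; here we have 2, two semitones narrower: diminished.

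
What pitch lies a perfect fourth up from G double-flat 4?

C double-flat 5

Four letter names up from G: C.
Moving 5 semitones up from Gbb4 (the size of a perfect fourth) reaches Cbb5.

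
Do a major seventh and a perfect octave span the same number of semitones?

A major seventh spans 11 semitones; a perfect octave spans 12 semitones. They differ by 1.

No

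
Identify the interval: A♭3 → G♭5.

A to G spans seven letter names (A-B-C-D-E-F-G), plus an octave — that makes it a fourteenth of some quality.
A major fourteenth would be 23 semitones, but Ab3 to Gb5 is 22 — one semitone narrower, making it a minor fourteenth.
(Equivalently, a compound minor seventh: a minor seventh plus an octave.)

minor 14th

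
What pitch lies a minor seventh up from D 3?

Seven letter names up from D: C.
Moving 10 semitones up from D3 (the size of a minor seventh) reaches C4.

C 4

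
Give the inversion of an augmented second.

Interval numbers invert to sum to nine: 2 + 7 = 9, so a second inverts to a seventh.
And augmented becomes diminished under inversion, so we get a diminished seventh.

diminished 7th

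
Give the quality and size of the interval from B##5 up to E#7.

B to E spans four letter names (B-C-D-E), plus an octave — that makes it an eleventh of some quality.
A perfect eleventh would be 17 semitones; B##5 to E#7 is 16, one semitone narrower, so the interval is diminished.
(Equivalently, a compound diminished fourth: a diminished fourth plus an octave.)

diminished eleventh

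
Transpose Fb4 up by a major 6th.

The sixth takes the letter from F up to D.
A major sixth is 9 semitones; 9 semitones up from Fb4 gives Db5.

Db5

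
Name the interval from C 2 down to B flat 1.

major 2nd

Descending from C2 to Bb1 is the same interval as ascending Bb1 to C2.
B to C spans two letter names (B-C): a second.
Bb1 to C2 is 2 semitones, matching the major second exactly, so the quality is major.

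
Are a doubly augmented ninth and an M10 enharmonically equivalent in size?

Yes

A doubly augmented ninth spans 16 semitones, and a major tenth also spans 16 semitones — they're enharmonic.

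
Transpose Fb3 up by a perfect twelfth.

The twelfth's letter: F up five letter names plus an octave → C.
A perfect twelfth is 19 semitones; 19 semitones up from Fb3 gives Cb5.

Cb5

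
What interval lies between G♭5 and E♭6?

major sixth

G to E spans six letter names (G-A-B-C-D-E), so the interval is some kind of sixth.
Counting semitones, Gb5→Eb6 is 9, which is the major sixth.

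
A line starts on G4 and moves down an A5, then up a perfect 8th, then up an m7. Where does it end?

G4 down an augmented fifth → Cb4 (8 semitones).
Up a perfect octave from Cb4: Cb5 (12 semitones up).
A minor seventh up from Cb5 is Bbb5.

Bbb5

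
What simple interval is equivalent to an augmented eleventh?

augmented fourth

Subtracting seven from the interval number removes an octave: 11 − 7 = 4.
So an augmented eleventh is an octave plus an augmented fourth. The quality is unchanged.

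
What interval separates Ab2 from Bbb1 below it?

major seventh

Descending from Ab2 to Bbb1 is the same interval as ascending Bbb1 to Ab2.
B to A spans seven letter names (B-C-D-E-F-G-A), so the interval is some kind of seventh.
The major seventh spans 11 semitones, and Bbb1 to Ab2 is exactly 11 semitones — so this is a major seventh.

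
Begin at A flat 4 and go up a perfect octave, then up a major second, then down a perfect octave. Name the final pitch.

A perfect octave up from Ab4 is Ab5.
A major second up from Ab5 is Bb5.
Bb5 down a perfect octave → Bb4 (12 semitones).

B flat 4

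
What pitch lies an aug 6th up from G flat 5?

E 6

Six letter names up from G: E.
An augmented sixth spans 10 semitones, so from Gb5 the target pitch is E6.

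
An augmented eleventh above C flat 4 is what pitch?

The eleventh's letter: C up four letter names plus an octave → F.
An augmented eleventh is 18 semitones; 18 semitones up from Cb4 gives F5.

F 5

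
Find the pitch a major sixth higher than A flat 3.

F 4

The sixth takes the letter from A up to F.
A major sixth spans 9 semitones, so from Ab3 the target pitch is F4.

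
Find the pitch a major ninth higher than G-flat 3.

Counting two letter names plus an octave up from G lands on A.
A major ninth spans 14 semitones, so from Gb3 the target pitch is Ab4.

A-flat 4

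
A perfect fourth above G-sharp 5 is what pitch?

The fourth takes the letter from G up to C.
Moving 5 semitones up from G#5 (the size of a perfect fourth) reaches C#6.

C-sharp 6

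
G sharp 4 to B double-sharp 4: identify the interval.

G to B spans three letter names (G-A-B): a third.
G#4 to B##4 spans 5 semitones — one semitone wider than the major third (4) — giving an augmented third.

augmented 3rd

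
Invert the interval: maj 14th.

First reduce the compound major fourteenth to its simple form, a major seventh.
Inverted interval numbers add to nine, so a seventh pairs with a second (7 + 2 = 9).
The quality also flips — major becomes minor — giving a minor second.

minor 2nd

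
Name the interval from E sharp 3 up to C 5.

diminished thirteenth

E to C spans six letter names (E-F-G-A-B-C), plus an octave, so the interval is some kind of thirteenth.
The major thirteenth is 21 semitones; here we have 19, two semitones narrower: diminished.
(Equivalently, a compound diminished sixth: a diminished sixth plus an octave.)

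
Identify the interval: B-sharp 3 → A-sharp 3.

major second

Descending from B#3 to A#3 is the same interval as ascending A#3 to B#3.
A to B spans two letter names (A-B), so the interval is some kind of second.
A#3 to B#3 is 2 semitones, matching the major second exactly, so the quality is major.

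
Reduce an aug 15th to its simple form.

A8

Each octave removed subtracts seven from the number: 15 − 7 = 8.
Quality carries through unchanged, so the simple form is an augmented octave.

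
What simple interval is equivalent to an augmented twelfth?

Each octave removed subtracts seven from the number: 12 − 7 = 5.
That makes an augmented twelfth a compound augmented fifth — an octave plus an augmented fifth.

augmented fifth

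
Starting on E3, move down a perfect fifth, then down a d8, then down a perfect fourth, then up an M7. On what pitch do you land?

Down a perfect fifth from E3: A2 (7 semitones down).
A diminished octave down from A2 is A#1.
A#1 down a perfect fourth → E#1 (5 semitones).
E#1 up a major seventh → D##2 (11 semitones).

D##2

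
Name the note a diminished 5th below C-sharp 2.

Counting five letter names down from C lands on F.
A diminished fifth is 6 semitones; 6 semitones down from C#2 gives F##1.

F-double-sharp 1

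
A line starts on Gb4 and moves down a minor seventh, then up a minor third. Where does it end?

Cb4

Gb4 down a minor seventh → Ab3 (10 semitones).
Up a minor third from Ab3: Cb4 (3 semitones up).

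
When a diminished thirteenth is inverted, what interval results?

augmented 3rd

First reduce the compound diminished thirteenth to its simple form, a diminished sixth.
Inverted interval numbers add to nine, so a sixth pairs with a third (6 + 3 = 9).
Quality inverts too: diminished becomes augmented. That makes the inversion an augmented third.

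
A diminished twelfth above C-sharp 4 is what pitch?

G 5

The twelfth's letter: C up five letter names plus an octave → G.
Moving 18 semitones up from C#4 (the size of a diminished twelfth) reaches G5.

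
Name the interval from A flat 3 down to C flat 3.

major sixth

Descending from Ab3 to Cb3 is the same interval as ascending Cb3 to Ab3.
C to A spans six letter names (C-D-E-F-G-A): a sixth.
Cb3 to Ab3 is 9 semitones, matching the major sixth exactly, so the quality is major.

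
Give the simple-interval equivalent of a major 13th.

Subtracting seven from the interval number removes an octave: 13 − 7 = 6.
So a major thirteenth is an octave plus a major sixth. The quality is unchanged.

major 6th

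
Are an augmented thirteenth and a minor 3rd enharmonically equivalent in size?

No

An augmented thirteenth spans 22 semitones; a minor third spans 3 semitones. They differ by 19.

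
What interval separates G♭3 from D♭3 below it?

Descending from Gb3 to Db3 is the same interval as ascending Db3 to Gb3.
D to G spans four letter names (D-E-F-G), so the interval is some kind of fourth.
Counting semitones, Db3→Gb3 is 5, which is the perfect fourth.

P4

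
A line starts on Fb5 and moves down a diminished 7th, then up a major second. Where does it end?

A4

A diminished seventh down from Fb5 is G4.
A major second up from G4 is A4.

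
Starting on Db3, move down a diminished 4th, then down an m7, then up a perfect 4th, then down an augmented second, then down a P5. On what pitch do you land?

Down a diminished fourth from Db3: A2 (4 semitones down).
Down a minor seventh from A2: B1 (10 semitones down).
Up a perfect fourth from B1: E2 (5 semitones up).
E2 down an augmented second → Db2 (3 semitones).
Db2 down a perfect fifth → Gb1 (7 semitones).

Gb1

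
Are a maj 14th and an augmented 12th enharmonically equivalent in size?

A major fourteenth is 23 semitones but an augmented twelfth is 20 semitones — different sizes.

No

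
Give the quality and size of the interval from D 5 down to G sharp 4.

Descending from D5 to G#4 is the same interval as ascending G#4 to D5.
G to D spans five letter names (G-A-B-C-D) — that makes it a fifth of some quality.
A perfect fifth would be 7 semitones; G#4 to D5 is 6, one semitone narrower, so the interval is diminished.

diminished 5th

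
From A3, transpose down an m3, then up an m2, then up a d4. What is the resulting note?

Cb4

A3 down a minor third → F#3 (3 semitones).
F#3 up a minor second → G3 (1 semitone).
Up a diminished fourth from G3: Cb4 (4 semitones up).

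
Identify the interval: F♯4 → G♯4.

F to G spans two letter names (F-G): a second.
The major second spans 2 semitones, and F#4 to G#4 is exactly 2 semitones — so this is a major second.

major 2nd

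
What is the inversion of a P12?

perfect 4th

First reduce the compound perfect twelfth to its simple form, a perfect fifth.
Inverted interval numbers add to nine, so a fifth pairs with a fourth (5 + 4 = 9).
The quality also flips — perfect stays perfect — giving a perfect fourth.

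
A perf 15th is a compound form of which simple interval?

P8

Take out an octave (7 from the number): 15 − 7 = 8.
Quality carries through unchanged, so the simple form is a perfect octave.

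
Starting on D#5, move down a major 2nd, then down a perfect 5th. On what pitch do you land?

D#5 down a major second → C#5 (2 semitones).
A perfect fifth down from C#5 is F#4.

F#4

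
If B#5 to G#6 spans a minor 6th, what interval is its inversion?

major third

The rule of nine gives the new number: 9 − 6 = 3, so a sixth becomes a third.
Quality inverts too: minor becomes major. That makes the inversion a major third.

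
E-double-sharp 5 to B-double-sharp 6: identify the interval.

perfect 12th

E to B spans five letter names (E-F-G-A-B), plus an octave, so the interval is some kind of twelfth.
E##5 to B##6 is 19 semitones, matching the perfect twelfth exactly, so the quality is perfect.
(Equivalently, a compound perfect fifth: a perfect fifth plus an octave.)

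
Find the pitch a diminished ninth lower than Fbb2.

Two letters down from F (plus an octave) reaches E.
A diminished ninth is 12 semitones; 12 semitones down from Fbb2 gives Eb1.

Eb1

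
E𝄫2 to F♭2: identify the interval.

major second

E to F spans two letter names (E-F), so the interval is some kind of second.
Ebb2 to Fb2 is 2 semitones, matching the major second exactly, so the quality is major.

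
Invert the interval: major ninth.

First reduce the compound major ninth to its simple form, a major second.
Inverted interval numbers add to nine, so a second pairs with a seventh (2 + 7 = 9).
The quality also flips — major becomes minor — giving a minor seventh.

m7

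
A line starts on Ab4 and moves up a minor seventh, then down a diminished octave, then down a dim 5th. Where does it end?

Up a minor seventh from Ab4: Gb5 (10 semitones up).
Down a diminished octave from Gb5: G4 (11 semitones down).
A diminished fifth down from G4 is C#4.

C#4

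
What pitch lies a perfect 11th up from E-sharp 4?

Four letters up from E (plus an octave) reaches A.
A perfect eleventh spans 17 semitones, so from E#4 the target pitch is A#5.

A-sharp 5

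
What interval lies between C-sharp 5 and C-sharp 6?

C to C is the same letter name, plus an octave, so the interval is some kind of octave.
C#5 to C#6 is 12 semitones, matching the perfect octave exactly, so the quality is perfect.

perfect octave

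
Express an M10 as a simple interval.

Subtracting seven from the interval number removes an octave: 10 − 7 = 3.
So a major tenth is an octave plus a major third. The quality is unchanged.

major third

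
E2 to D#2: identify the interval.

minor second

Descending from E2 to D#2 is the same interval as ascending D#2 to E2.
D to E spans two letter names (D-E): a second.
A major second would be 2 semitones, but D#2 to E2 is 1 — one semitone narrower, making it a minor second.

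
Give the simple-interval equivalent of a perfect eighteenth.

Each octave removed subtracts seven from the number: 18 − 14 = 4.
That makes a perfect eighteenth a compound perfect fourth — 2 octaves plus a perfect fourth.

perfect 4th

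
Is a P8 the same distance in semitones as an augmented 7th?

Yes

A perfect octave = 12 semitones = an augmented seventh; enharmonically equal.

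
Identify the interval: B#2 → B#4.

B to B is the same letter name, plus 2 octaves: a fifteenth.
The perfect fifteenth spans 24 semitones, and B#2 to B#4 is exactly 24 semitones — so this is a perfect fifteenth.
(Equivalently, a compound perfect octave: a perfect octave plus an octave.)

perfect 15th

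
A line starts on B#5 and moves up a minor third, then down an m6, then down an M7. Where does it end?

G#4

B#5 up a minor third → D#6 (3 semitones).
A minor sixth down from D#6 is F##5.
F##5 down a major seventh → G#4 (11 semitones).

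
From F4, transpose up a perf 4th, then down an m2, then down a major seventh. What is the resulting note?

Bb3

F4 up a perfect fourth → Bb4 (5 semitones).
Down a minor second from Bb4: A4 (1 semitone down).
Down a major seventh from A4: Bb3 (11 semitones down).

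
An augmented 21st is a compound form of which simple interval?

Take out 2 octaves (14 from the number): 21 − 14 = 7.
That makes an augmented twenty-first a compound augmented seventh — 2 octaves plus an augmented seventh.

augmented seventh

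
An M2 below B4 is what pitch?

The second takes the letter from B down to A.
A major second spans 2 semitones, so from B4 the target pitch is A4.

A4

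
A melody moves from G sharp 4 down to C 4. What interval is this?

augmented 5th

Descending from G#4 to C4 is the same interval as ascending C4 to G#4.
C to G spans five letter names (C-D-E-F-G): a fifth.
A perfect fifth would be 7 semitones; C4 to G#4 is 8, one semitone wider, so the interval is augmented.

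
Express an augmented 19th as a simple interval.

Each octave removed subtracts seven from the number: 19 − 14 = 5.
Quality carries through unchanged, so the simple form is an augmented fifth.

augmented fifth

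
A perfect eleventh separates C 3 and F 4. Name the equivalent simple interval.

perfect 4th

Subtracting seven from the interval number removes an octave: 11 − 7 = 4.
So a perfect eleventh is an octave plus a perfect fourth. The quality is unchanged.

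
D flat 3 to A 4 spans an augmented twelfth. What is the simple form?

augmented fifth

Each octave removed subtracts seven from the number: 12 − 7 = 5.
Quality carries through unchanged, so the simple form is an augmented fifth.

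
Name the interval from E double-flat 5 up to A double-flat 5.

E to A spans four letter names (E-F-G-A): a fourth.
Ebb5 to Abb5 is 5 semitones, matching the perfect fourth exactly, so the quality is perfect.

perfect fourth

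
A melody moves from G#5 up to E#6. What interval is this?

G to E spans six letter names (G-A-B-C-D-E) — that makes it a sixth of some quality.
The major sixth spans 9 semitones, and G#5 to E#6 is exactly 9 semitones — so this is a major sixth.

M6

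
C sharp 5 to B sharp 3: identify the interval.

Descending from C#5 to B#3 is the same interval as ascending B#3 to C#5.
B to C spans two letter names (B-C), plus an octave — that makes it a ninth of some quality.
B#3 to C#5 is 13 semitones, a half step short of the major ninth (14), so this is minor.
(Equivalently, a compound minor second: a minor second plus an octave.)

minor 9th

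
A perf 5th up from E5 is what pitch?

B5

Counting five letter names up from E lands on B.
Moving 7 semitones up from E5 (the size of a perfect fifth) reaches B5.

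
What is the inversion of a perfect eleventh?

P5

First reduce the compound perfect eleventh to its simple form, a perfect fourth.
The rule of nine gives the new number: 9 − 4 = 5, so a fourth becomes a fifth.
The quality also flips — perfect stays perfect — giving a perfect fifth.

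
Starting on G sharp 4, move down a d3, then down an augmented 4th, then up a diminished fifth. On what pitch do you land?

F sharp 4

A diminished third down from G#4 is E##4.
An augmented fourth down from E##4 is B#3.
A diminished fifth up from B#3 is F#4.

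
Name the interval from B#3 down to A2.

Descending from B#3 to A2 is the same interval as ascending A2 to B#3.
A to B spans two letter names (A-B), plus an octave, so the interval is some kind of ninth.
A major ninth would be 14 semitones; A2 to B#3 is 15, one semitone wider, so the interval is augmented.
(Equivalently, a compound augmented second: an augmented second plus an octave.)

augmented ninth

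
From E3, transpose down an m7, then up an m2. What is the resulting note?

G2

E3 down a minor seventh → F#2 (10 semitones).
Up a minor second from F#2: G2 (1 semitone up).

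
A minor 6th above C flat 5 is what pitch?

Counting six letter names up from C lands on A.
Moving 8 semitones up from Cb5 (the size of a minor sixth) reaches Abb5.

A double-flat 5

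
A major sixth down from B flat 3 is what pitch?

The sixth takes the letter from B down to D.
Moving 9 semitones down from Bb3 (the size of a major sixth) reaches Db3.

D flat 3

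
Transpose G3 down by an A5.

The fifth takes the letter from G down to C.
An augmented fifth spans 8 semitones, so from G3 the target pitch is Cb3.

Cb3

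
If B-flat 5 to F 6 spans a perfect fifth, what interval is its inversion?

Inverted interval numbers add to nine, so a fifth pairs with a fourth (5 + 4 = 9).
And perfect stays perfect under inversion, so we get a perfect fourth.

P4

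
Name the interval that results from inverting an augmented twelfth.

diminished fourth

First reduce the compound augmented twelfth to its simple form, an augmented fifth.
Inverted interval numbers add to nine, so a fifth pairs with a fourth (5 + 4 = 9).
Quality inverts too: augmented becomes diminished. That makes the inversion a diminished fourth.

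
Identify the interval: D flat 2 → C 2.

Descending from Db2 to C2 is the same interval as ascending C2 to Db2.
C to D spans two letter names (C-D): a second.
At 1 semitone, C2→Db2 falls one short of a major second: minor.

m2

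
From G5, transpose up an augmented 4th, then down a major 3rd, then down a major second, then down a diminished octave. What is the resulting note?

An augmented fourth up from G5 is C#6.
Down a major third from C#6: A5 (4 semitones down).
A major second down from A5 is G5.
A diminished octave down from G5 is G#4.

G#4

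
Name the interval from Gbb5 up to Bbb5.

M3

G to B spans three letter names (G-A-B), so the interval is some kind of third.
The major third spans 4 semitones, and Gbb5 to Bbb5 is exactly 4 semitones — so this is a major third.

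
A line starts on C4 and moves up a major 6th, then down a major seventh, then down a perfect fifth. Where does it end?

Up a major sixth from C4: A4 (9 semitones up).
Down a major seventh from A4: Bb3 (11 semitones down).
Bb3 down a perfect fifth → Eb3 (7 semitones).

Eb3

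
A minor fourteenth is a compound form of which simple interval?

Each octave removed subtracts seven from the number: 14 − 7 = 7.
That makes a minor fourteenth a compound minor seventh — an octave plus a minor seventh.

m7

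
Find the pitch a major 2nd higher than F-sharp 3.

G-sharp 3

Counting two letter names up from F lands on G.
A major second spans 2 semitones, so from F#3 the target pitch is G#3.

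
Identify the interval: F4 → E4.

Descending from F4 to E4 is the same interval as ascending E4 to F4.
E to F spans two letter names (E-F): a second.
At 1 semitone, E4→F4 falls one short of a major second: minor.

minor 2nd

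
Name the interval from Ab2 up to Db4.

A to D spans four letter names (A-B-C-D), plus an octave, so the interval is some kind of eleventh.
Counting semitones, Ab2→Db4 is 17, which is the perfect eleventh.
(Equivalently, a compound perfect fourth: a perfect fourth plus an octave.)

P11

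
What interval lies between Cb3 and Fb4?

C to F spans four letter names (C-D-E-F), plus an octave: an eleventh.
Counting semitones, Cb3→Fb4 is 17, which is the perfect eleventh.
(Equivalently, a compound perfect fourth: a perfect fourth plus an octave.)

perfect eleventh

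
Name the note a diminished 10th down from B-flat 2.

G-sharp 1

Counting three letter names plus an octave down from B lands on G.
A diminished tenth spans 14 semitones, so from Bb2 the target pitch is G#1.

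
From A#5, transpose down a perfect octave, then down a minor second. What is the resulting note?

G##4

A perfect octave down from A#5 is A#4.
A minor second down from A#4 is G##4.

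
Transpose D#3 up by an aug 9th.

E##4

Two letters up from D (plus an octave) reaches E.
Moving 15 semitones up from D#3 (the size of an augmented ninth) reaches E##4.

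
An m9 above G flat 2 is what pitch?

Counting two letter names plus an octave up from G lands on A.
A minor ninth spans 13 semitones, so from Gb2 the target pitch is Abb3.

A double-flat 3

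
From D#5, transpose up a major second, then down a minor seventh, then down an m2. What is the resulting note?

E##4

Up a major second from D#5: E#5 (2 semitones up).
Down a minor seventh from E#5: F##4 (10 semitones down).
A minor second down from F##4 is E##4.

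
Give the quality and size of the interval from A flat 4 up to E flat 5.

A to E spans five letter names (A-B-C-D-E) — that makes it a fifth of some quality.
Ab4 to Eb5 is 7 semitones, matching the perfect fifth exactly, so the quality is perfect.

P5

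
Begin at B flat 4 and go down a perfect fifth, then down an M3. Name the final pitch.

C flat 4

A perfect fifth down from Bb4 is Eb4.
Down a major third from Eb4: Cb4 (4 semitones down).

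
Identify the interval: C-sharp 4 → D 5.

m9

C to D spans two letter names (C-D), plus an octave: a ninth.
A major ninth would be 14 semitones, but C#4 to D5 is 13 — one semitone narrower, making it a minor ninth.
(Equivalently, a compound minor second: a minor second plus an octave.)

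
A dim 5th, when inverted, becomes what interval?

Inverted interval numbers add to nine, so a fifth pairs with a fourth (5 + 4 = 9).
The quality also flips — diminished becomes augmented — giving an augmented fourth.

augmented fourth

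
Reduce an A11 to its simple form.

augmented 4th

Take out an octave (7 from the number): 11 − 7 = 4.
That makes an augmented eleventh a compound augmented fourth — an octave plus an augmented fourth.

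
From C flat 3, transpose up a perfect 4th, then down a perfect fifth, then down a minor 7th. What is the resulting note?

Up a perfect fourth from Cb3: Fb3 (5 semitones up).
A perfect fifth down from Fb3 is Bbb2.
Down a minor seventh from Bbb2: Cb2 (10 semitones down).

C flat 2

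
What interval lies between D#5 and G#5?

D to G spans four letter names (D-E-F-G): a fourth.
D#5 to G#5 is 5 semitones, matching the perfect fourth exactly, so the quality is perfect.

perfect fourth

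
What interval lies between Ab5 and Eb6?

A to E spans five letter names (A-B-C-D-E): a fifth.
Counting semitones, Ab5→Eb6 is 7, which is the perfect fifth.

perfect 5th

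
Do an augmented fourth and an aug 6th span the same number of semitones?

6 semitones (augmented fourth) vs 10 semitones (augmented sixth): not equal.

No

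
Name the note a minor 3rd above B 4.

The third takes the letter from B up to D.
A minor third spans 3 semitones, so from B4 the target pitch is D5.

D 5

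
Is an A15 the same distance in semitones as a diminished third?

No

An augmented fifteenth spans 25 semitones; a diminished third spans 2 semitones. They differ by 23.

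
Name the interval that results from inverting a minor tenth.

major 6th

First reduce the compound minor tenth to its simple form, a minor third.
Inverted interval numbers add to nine, so a third pairs with a sixth (3 + 6 = 9).
The quality also flips — minor becomes major — giving a major sixth.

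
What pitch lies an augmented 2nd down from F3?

Ebb3

The second takes the letter from F down to E.
An augmented second spans 3 semitones, so from F3 the target pitch is Ebb3.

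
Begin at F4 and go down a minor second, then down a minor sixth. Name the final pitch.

A minor second down from F4 is E4.
Down a minor sixth from E4: G#3 (8 semitones down).

G#3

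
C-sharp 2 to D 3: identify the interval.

minor ninth

C to D spans two letter names (C-D), plus an octave — that makes it a ninth of some quality.
A major ninth would be 14 semitones, but C#2 to D3 is 13 — one semitone narrower, making it a minor ninth.
(Equivalently, a compound minor second: a minor second plus an octave.)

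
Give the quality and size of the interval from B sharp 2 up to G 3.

B to G spans six letter names (B-C-D-E-F-G): a sixth.
B#2 to G3 spans 7 semitones — two semitones narrower than the major sixth (9) — giving a diminished sixth.

d6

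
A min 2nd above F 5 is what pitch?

G-flat 5

Two letter names up from F: G.
Moving 1 semitone up from F5 (the size of a minor second) reaches Gb5.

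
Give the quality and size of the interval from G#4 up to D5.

G to D spans five letter names (G-A-B-C-D), so the interval is some kind of fifth.
The perfect fifth is 7 semitones; here we have 6, one semitone narrower: diminished.

d5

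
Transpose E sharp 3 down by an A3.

Counting three letter names down from E lands on C.
Moving 5 semitones down from E#3 (the size of an augmented third) reaches C3.

C 3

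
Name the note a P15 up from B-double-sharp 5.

A fifteenth keeps the letter name B, two octaves up from B.
A perfect fifteenth spans 24 semitones, so from B##5 the target pitch is B##7.

B-double-sharp 7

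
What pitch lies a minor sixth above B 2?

Six letter names up from B: G.
Moving 8 semitones up from B2 (the size of a minor sixth) reaches G3.

G 3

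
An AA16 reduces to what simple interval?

Take out 2 octaves (14 from the number): 16 − 14 = 2.
That makes a doubly augmented sixteenth a compound doubly augmented second — 2 octaves plus a doubly augmented second.

doubly augmented second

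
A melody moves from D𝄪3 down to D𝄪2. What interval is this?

Descending from D##3 to D##2 is the same interval as ascending D##2 to D##3.
D to D is the same letter name, plus an octave: an octave.
Counting semitones, D##2→D##3 is 12, which is the perfect octave.

perfect 8th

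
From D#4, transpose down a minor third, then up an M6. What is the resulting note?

G##4

Down a minor third from D#4: B#3 (3 semitones down).
B#3 up a major sixth → G##4 (9 semitones).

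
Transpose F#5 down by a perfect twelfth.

Five letters down from F (plus an octave) reaches B.
Moving 19 semitones down from F#5 (the size of a perfect twelfth) reaches B3.

B3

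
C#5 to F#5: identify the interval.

P4

C to F spans four letter names (C-D-E-F) — that makes it a fourth of some quality.
The perfect fourth spans 5 semitones, and C#5 to F#5 is exactly 5 semitones — so this is a perfect fourth.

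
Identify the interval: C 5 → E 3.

Descending from C5 to E3 is the same interval as ascending E3 to C5.
E to C spans six letter names (E-F-G-A-B-C), plus an octave — that makes it a thirteenth of some quality.
E3 to C5 is 20 semitones, a half step short of the major thirteenth (21), so this is minor.
(Equivalently, a compound minor sixth: a minor sixth plus an octave.)

m13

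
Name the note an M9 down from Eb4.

Db3

Two letters down from E (plus an octave) reaches D.
Moving 14 semitones down from Eb4 (the size of a major ninth) reaches Db3.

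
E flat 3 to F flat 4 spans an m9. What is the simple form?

minor 2nd

Each octave removed subtracts seven from the number: 9 − 7 = 2.
That makes a minor ninth a compound minor second — an octave plus a minor second.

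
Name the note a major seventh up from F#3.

E#4

The seventh takes the letter from F up to E.
A major seventh spans 11 semitones, so from F#3 the target pitch is E#4.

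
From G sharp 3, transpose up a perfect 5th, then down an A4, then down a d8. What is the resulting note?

A sharp 2

G#3 up a perfect fifth → D#4 (7 semitones).
Down an augmented fourth from D#4: A3 (6 semitones down).
Down a diminished octave from A3: A#2 (11 semitones down).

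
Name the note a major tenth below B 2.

Three letters down from B (plus an octave) reaches G.
Moving 16 semitones down from B2 (the size of a major tenth) reaches G1.

G 1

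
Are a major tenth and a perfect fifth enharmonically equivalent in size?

A major tenth spans 16 semitones; a perfect fifth spans 7 semitones. They differ by 9.

No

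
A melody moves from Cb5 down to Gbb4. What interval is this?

A4

Descending from Cb5 to Gbb4 is the same interval as ascending Gbb4 to Cb5.
G to C spans four letter names (G-A-B-C), so the interval is some kind of fourth.
Gbb4 to Cb5 spans 6 semitones — one semitone wider than the perfect fourth (5) — giving an augmented fourth.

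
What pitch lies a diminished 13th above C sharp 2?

A flat 3

Counting six letter names plus an octave up from C lands on A.
A diminished thirteenth is 19 semitones; 19 semitones up from C#2 gives Ab3.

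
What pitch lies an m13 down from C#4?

E#2

Counting six letter names plus an octave down from C lands on E.
A minor thirteenth is 20 semitones; 20 semitones down from C#4 gives E#2.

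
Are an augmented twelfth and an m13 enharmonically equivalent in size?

Yes

An augmented twelfth spans 20 semitones, and a minor thirteenth also spans 20 semitones — they're enharmonic.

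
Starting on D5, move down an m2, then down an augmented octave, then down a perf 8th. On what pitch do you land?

C3

D5 down a minor second → C#5 (1 semitone).
C#5 down an augmented octave → C4 (13 semitones).
C4 down a perfect octave → C3 (12 semitones).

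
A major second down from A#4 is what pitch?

G#4

Two letter names down from A: G.
A major second is 2 semitones; 2 semitones down from A#4 gives G#4.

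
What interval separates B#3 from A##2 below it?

Descending from B#3 to A##2 is the same interval as ascending A##2 to B#3.
A to B spans two letter names (A-B), plus an octave: a ninth.
A major ninth would be 14 semitones, but A##2 to B#3 is 13 — one semitone narrower, making it a minor ninth.
(Equivalently, a compound minor second: a minor second plus an octave.)

minor ninth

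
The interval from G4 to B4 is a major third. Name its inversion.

Inverted interval numbers add to nine, so a third pairs with a sixth (3 + 6 = 9).
The quality also flips — major becomes minor — giving a minor sixth.

minor 6th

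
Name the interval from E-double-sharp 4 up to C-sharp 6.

E to C spans six letter names (E-F-G-A-B-C), plus an octave — that makes it a thirteenth of some quality.
A major thirteenth would be 21 semitones; E##4 to C#6 is 19, two semitones narrower, so the interval is diminished.
(Equivalently, a compound diminished sixth: a diminished sixth plus an octave.)

diminished thirteenth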